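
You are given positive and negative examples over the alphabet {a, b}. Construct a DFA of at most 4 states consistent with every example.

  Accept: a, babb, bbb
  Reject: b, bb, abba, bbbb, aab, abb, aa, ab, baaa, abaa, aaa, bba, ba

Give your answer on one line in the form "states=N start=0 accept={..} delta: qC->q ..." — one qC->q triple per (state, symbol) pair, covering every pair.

states=4 start=0 accept={1} delta: 0a->1 0b->2 1a->2 1b->0 2a->2 2b->3 3a->0 3b->1

State merging on the prefix tree: take the shortest (then alphabetical) example prefix whose next move is undefined and point that move at state 0, else 1, else 2, ...; a target is out if some Accept/Reject pair would then sit in one state with the same input left (inseparable). If every existing state is out, open a new one.
a: 0a undefined. 0a->0: no, a/aa meet in 0. Open state 1: 0a->1.
b: 0b undefined. 0b->0: no, a/bba meet in 1. 0b->1: no, a/b meet in 1. Open state 2: 0b->2.
aa: 1a undefined. 1a->0: no, a/aaa meet in 1. 1a->1: no, a/aa meet in 1. 1a->2: ok.
ab: 1b undefined. 1b->0: ok.
ba: 2a undefined. 2a->0: no, babb/bb meet in 2 with "b" left. 2a->1: no, a/abba meet in 1. 2a->2: ok.
bb: 2b undefined. 2b->0: no, a/bba meet in 1. 2b->1: no, a/bb meet in 1. 2b->2: no, babb/b meet in 2. Open state 3: 2b->3.
bba: 3a undefined. 3a->0: ok.
bbb: 3b undefined. 3b->0: no, babb/ab meet in 0. 3b->1: ok.
All examples now run through 4 states with every (state, symbol) defined. Accept strings end in {1}, Reject strings end in {0,2,3}; accept={1}.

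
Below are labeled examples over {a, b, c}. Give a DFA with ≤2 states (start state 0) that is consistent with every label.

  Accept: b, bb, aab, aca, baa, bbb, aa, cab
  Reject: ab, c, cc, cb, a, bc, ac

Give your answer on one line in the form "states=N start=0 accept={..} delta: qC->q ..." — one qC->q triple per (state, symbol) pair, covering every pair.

states=2 start=0 accept={0} delta: 0a->1 0b->0 0c->1 1a->0 1b->1 1c->1

Fold the examples into a partial DFA from state 0: repeatedly fix the first undefined (state, symbol) met by the shortest-then-alphabetical prefix, trying targets in increasing order and rejecting any under which an Accept and a Reject string meet in one state with the same remainder; add a state when all current targets are rejected. Accepting states are where Accept strings end.
a: 0a undefined. 0a->0: no, b/ab meet in 0 with "b" left. Open state 1: 0a->1.
b: 0b undefined. 0b->0: ok.
c: 0c undefined. 0c->0: no, b/c meet in 0. 0c->1: ok.
aa: 1a undefined. 1a->0: ok.
ab: 1b undefined. 1b->0: no, b/ab meet in 0. 1b->1: ok.
ac: 1c undefined. 1c->0: no, b/cc meet in 0. 1c->1: ok.
All examples now run through 2 states with every (state, symbol) defined. Accept strings end in {0}, Reject strings end in {1}; accept={0}.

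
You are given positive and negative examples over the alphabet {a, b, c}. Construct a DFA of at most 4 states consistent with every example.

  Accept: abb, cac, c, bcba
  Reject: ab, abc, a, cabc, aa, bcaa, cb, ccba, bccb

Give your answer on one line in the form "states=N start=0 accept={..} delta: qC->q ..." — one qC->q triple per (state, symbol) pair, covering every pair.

states=3 start=0 accept={2} delta: 0a->0 0b->1 0c->2 1a->2 1b->2 1c->0 2a->0 2b->0 2c->1

Fold the examples into a partial DFA from state 0: repeatedly fix the first undefined (state, symbol) met by the shortest-then-alphabetical prefix, trying targets in increasing order and rejecting any under which an Accept and a Reject string meet in one state with the same remainder; add a state when all current targets are rejected. Accepting states are where Accept strings end.
a: 0a undefined. 0a->0: ok.
b: 0b undefined. 0b->0: no, abb/ab meet in 0. Open state 1: 0b->1.
c: 0c undefined. 0c->0: no, cac/a meet in 0. 0c->1: no, abb/cb meet in 1 with "b" left. Open state 2: 0c->2.
bc: 1c undefined. 1c->0: ok.
ca: 2a undefined. 2a->0: ok.
cb: 2b undefined. 2b->0: ok.
cc: 2c undefined. 2c->0: no, bcba/ccba meet in 1 with "a" left. 2c->1: ok.
abb: 1b undefined. 1b->0: no, abb/abc meet in 0. 1b->1: no, abb/ab meet in 1. 1b->2: ok.
bcba: 1a undefined. 1a->0: no, bcba/abc meet in 0. 1a->1: no, bcba/ab meet in 1. 1a->2: ok.
All examples now run through 3 states with every (state, symbol) defined. Accept strings end in {2}, Reject strings end in {0,1}; accept={2}.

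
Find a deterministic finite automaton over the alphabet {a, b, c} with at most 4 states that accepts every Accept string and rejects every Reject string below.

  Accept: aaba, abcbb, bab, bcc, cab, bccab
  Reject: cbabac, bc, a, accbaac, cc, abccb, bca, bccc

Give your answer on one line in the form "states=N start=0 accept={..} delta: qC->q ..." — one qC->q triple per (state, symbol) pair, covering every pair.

states=4 start=0 accept={1,3} delta: 0a->0 0b->1 0c->0 1a->1 1b->1 1c->2 2a->0 2b->0 2c->3 3a->0 3b->0 3c->0

State merging on the prefix tree: take the shortest (then alphabetical) example prefix whose next move is undefined and point that move at state 0, else 1, else 2, ...; a target is out if some Accept/Reject pair would then sit in one state with the same input left (inseparable). If every existing state is out, open a new one.
a: 0a undefined. 0a->0: ok.
b: 0b undefined. 0b->0: no, aaba/a meet in 0. Open state 1: 0b->1.
c: 0c undefined. 0c->0: ok.
ba: 1a undefined. 1a->0: no, aaba/cbabac meet in 0. 1a->1: ok.
bc: 1c undefined. 1c->0: no, aaba/abccb meet in 1. 1c->1: no, aaba/bc meet in 1. Open state 2: 1c->2.
bab: 1b undefined. 1b->0: no, bab/cbabac meet in 0. 1b->1: ok.
bca: 2a undefined. 2a->0: ok.
bcc: 2c undefined. 2c->0: no, aaba/abccb meet in 1. 2c->1: no, aaba/abccb meet in 1. 2c->2: no, bcc/cbabac meet in 2. Open state 3: 2c->3.
abcb: 2b undefined. 2b->0: ok.
bcca: 3a undefined. 3a->0: ok.
bccc: 3c undefined. 3c->0: ok.
abccb: 3b undefined. 3b->0: ok.
All examples now run through 4 states with every (state, symbol) defined. Accept strings end in {1,3}, Reject strings end in {0,2}; accept={1,3}.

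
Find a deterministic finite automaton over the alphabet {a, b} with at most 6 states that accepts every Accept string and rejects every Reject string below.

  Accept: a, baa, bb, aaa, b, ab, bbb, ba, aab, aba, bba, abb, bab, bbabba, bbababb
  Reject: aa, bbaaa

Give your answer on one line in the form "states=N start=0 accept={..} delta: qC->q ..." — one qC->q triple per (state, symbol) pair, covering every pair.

states=5 start=0 accept={1,2,3,4} delta: 0a->1 0b->2 1a->0 1b->2 2a->2 2b->3 3a->4 3b->1 4a->1 4b->0

Grow the machine one transition at a time. Run the examples from 0; the earliest place one falls off (shortest prefix, ties alphabetical) gets sent to the lowest-numbered state that keeps every Accept/Reject pair distinguishable — a pair clashes when both reach the same state with identical unread suffix — and to a fresh state only if none does.
a: 0a undefined. 0a->0: no, a/aa meet in 0. Open state 1: 0a->1.
b: 0b undefined. 0b->0: no, baa/aa meet in 1 with "a" left. 0b->1: no, ba/aa meet in 1 with "a" left. Open state 2: 0b->2.
aa: 1a undefined. 1a->0: ok.
ab: 1b undefined. 1b->0: no, ab/aa meet in 0. 1b->1: no, aba/aa meet in 0. 1b->2: ok.
ba: 2a undefined. 2a->0: no, ba/aa meet in 0. 2a->1: no, baa/aa meet in 0. 2a->2: ok.
bb: 2b undefined. 2b->0: no, a/bbaaa meet in 1. 2b->1: no, bba/aa meet in 0. 2b->2: no, baa/bbaaa meet in 2. Open state 3: 2b->3.
bba: 3a undefined. 3a->0: no, bba/aa meet in 0. 3a->1: no, a/bbaaa meet in 1. 3a->2: no, baa/bbaaa meet in 2. 3a->3: no, bb/bbaaa meet in 3. Open state 4: 3a->4.
bbb: 3b undefined. 3b->0: no, bbb/aa meet in 0. 3b->1: ok.
bbaa: 4a undefined. 4a->0: no, a/bbaaa meet in 1. 4a->1: ok.
bbab: 4b undefined. 4b->0: ok.
All examples now run through 5 states with every (state, symbol) defined. Accept strings end in {1,2,3,4}, Reject strings end in {0}; accept={1,2,3,4}.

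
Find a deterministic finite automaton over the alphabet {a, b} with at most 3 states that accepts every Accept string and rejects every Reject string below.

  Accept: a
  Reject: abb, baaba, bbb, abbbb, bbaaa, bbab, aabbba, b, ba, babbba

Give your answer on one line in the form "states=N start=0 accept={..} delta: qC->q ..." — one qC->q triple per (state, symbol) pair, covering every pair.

Fold the examples into a partial DFA from state 0: repeatedly fix the first undefined (state, symbol) met by the shortest-then-alphabetical prefix, trying targets in increasing order and rejecting any under which an Accept and a Reject string meet in one state with the same remainder; add a state when all current targets are rejected. Accepting states are where Accept strings end.
a: 0a undefined. 0a->0: ok.
b: 0b undefined. 0b->0: no, a/abb meet in 0. Open state 1: 0b->1.
ba: 1a undefined. 1a->0: no, a/baaba meet in 0. 1a->1: ok.
bb: 1b undefined. 1b->0: no, a/abb meet in 0. 1b->1: ok.
All examples now run through 2 states with every (state, symbol) defined. Accept strings end in {0}, Reject strings end in {1}; accept={0}.

states=2 start=0 accept={0} delta: 0a->0 0b->1 1a->1 1b->1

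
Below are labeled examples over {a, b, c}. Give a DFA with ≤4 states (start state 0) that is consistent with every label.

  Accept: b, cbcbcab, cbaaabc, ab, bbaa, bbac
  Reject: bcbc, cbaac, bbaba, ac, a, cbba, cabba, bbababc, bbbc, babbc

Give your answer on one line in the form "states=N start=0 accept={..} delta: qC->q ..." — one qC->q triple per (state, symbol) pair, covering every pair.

states=4 start=0 accept={1} delta: 0a->0 0b->1 0c->0 1a->0 1b->2 1c->1 2a->3 2b->0 2c->0 3a->1 3b->2 3c->1

State merging on the prefix tree: take the shortest (then alphabetical) example prefix whose next move is undefined and point that move at state 0, else 1, else 2, ...; a target is out if some Accept/Reject pair would then sit in one state with the same input left (inseparable). If every existing state is out, open a new one.
a: 0a undefined. 0a->0: ok.
b: 0b undefined. 0b->0: no, b/bbaba meet in 0. Open state 1: 0b->1.
c: 0c undefined. 0c->0: ok.
ba: 1a undefined. 1a->0: ok.
bb: 1b undefined. 1b->0: no, cbaaabc/bbababc meet in 1 with "c" left. 1b->1: no, cbaaabc/bbababc meet in 1 with "c" left. Open state 2: 1b->2.
bc: 1c undefined. 1c->0: no, cbaaabc/bcbc meet in 0. 1c->1: ok.
bba: 2a undefined. 2a->0: no, b/bbababc meet in 1. 2a->1: no, b/bbaba meet in 1. 2a->2: no, bbaa/cbba meet in 2. Open state 3: 2a->3.
bbb: 2b undefined. 2b->0: ok.
bbaa: 3a undefined. 3a->0: no, bbaa/cbaac meet in 0. 3a->1: ok.
bbab: 3b undefined. 3b->0: no, b/bbababc meet in 1. 3b->1: no, b/bbababc meet in 1. 3b->2: ok.
bbac: 3c undefined. 3c->0: no, bbac/cbaac meet in 0. 3c->1: ok.
bcbc: 2c undefined. 2c->0: ok.
All examples now run through 4 states with every (state, symbol) defined. Accept strings end in {1}, Reject strings end in {0,3}; accept={1}.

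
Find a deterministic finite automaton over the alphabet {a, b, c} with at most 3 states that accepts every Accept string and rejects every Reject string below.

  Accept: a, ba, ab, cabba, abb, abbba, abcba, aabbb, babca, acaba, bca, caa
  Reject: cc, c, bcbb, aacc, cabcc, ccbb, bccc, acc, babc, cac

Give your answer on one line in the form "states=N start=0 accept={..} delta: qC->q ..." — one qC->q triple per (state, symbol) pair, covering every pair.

Fold the examples into a partial DFA from state 0: repeatedly fix the first undefined (state, symbol) met by the shortest-then-alphabetical prefix, trying targets in increasing order and rejecting any under which an Accept and a Reject string meet in one state with the same remainder; add a state when all current targets are rejected. Accepting states are where Accept strings end.
a: 0a undefined. 0a->0: ok.
b: 0b undefined. 0b->0: ok.
c: 0c undefined. 0c->0: no, a/cc meet in 0. Open state 1: 0c->1.
ca: 1a undefined. 1a->0: ok.
cc: 1c undefined. 1c->0: no, a/cc meet in 0. 1c->1: ok.
bcb: 1b undefined. 1b->0: no, a/bcbb meet in 0. 1b->1: ok.
All examples now run through 2 states with every (state, symbol) defined. Accept strings end in {0}, Reject strings end in {1}; accept={0}.

states=2 start=0 accept={0} delta: 0a->0 0b->0 0c->1 1a->0 1b->1 1c->1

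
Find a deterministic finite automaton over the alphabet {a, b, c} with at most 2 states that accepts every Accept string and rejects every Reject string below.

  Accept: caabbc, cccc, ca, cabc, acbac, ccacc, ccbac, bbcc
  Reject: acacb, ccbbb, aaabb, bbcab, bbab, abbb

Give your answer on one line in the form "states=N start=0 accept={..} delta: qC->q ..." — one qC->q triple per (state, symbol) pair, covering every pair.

states=2 start=0 accept={1} delta: 0a->0 0b->0 0c->1 1a->1 1b->0 1c->1

Grow the machine one transition at a time. Run the examples from 0; the earliest place one falls off (shortest prefix, ties alphabetical) gets sent to the lowest-numbered state that keeps every Accept/Reject pair distinguishable — a pair clashes when both reach the same state with identical unread suffix — and to a fresh state only if none does.
a: 0a undefined. 0a->0: ok.
b: 0b undefined. 0b->0: ok.
c: 0c undefined. 0c->0: no, caabbc/acacb meet in 0. Open state 1: 0c->1.
ca: 1a undefined. 1a->0: no, ca/aaabb meet in 0. 1a->1: ok.
cc: 1c undefined. 1c->0: no, cccc/acacb meet in 0. 1c->1: ok.
acb: 1b undefined. 1b->0: ok.
All examples now run through 2 states with every (state, symbol) defined. Accept strings end in {1}, Reject strings end in {0}; accept={1}.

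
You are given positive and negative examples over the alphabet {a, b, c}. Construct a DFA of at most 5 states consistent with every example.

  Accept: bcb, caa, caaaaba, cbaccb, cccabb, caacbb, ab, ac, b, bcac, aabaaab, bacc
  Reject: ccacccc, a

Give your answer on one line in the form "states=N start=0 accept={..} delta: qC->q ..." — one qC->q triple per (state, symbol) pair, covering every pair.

states=2 start=0 accept={1} delta: 0a->0 0b->1 0c->1 1a->1 1b->1 1c->0

Grow the machine one transition at a time. Run the examples from 0; the earliest place one falls off (shortest prefix, ties alphabetical) gets sent to the lowest-numbered state that keeps every Accept/Reject pair distinguishable — a pair clashes when both reach the same state with identical unread suffix — and to a fresh state only if none does.
a: 0a undefined. 0a->0: ok.
b: 0b undefined. 0b->0: no, ab/a meet in 0. Open state 1: 0b->1.
c: 0c undefined. 0c->0: no, caa/ccacccc meet in 0. 0c->1: ok.
ba: 1a undefined. 1a->0: no, caa/a meet in 0. 1a->1: ok.
bc: 1c undefined. 1c->0: ok.
cb: 1b undefined. 1b->0: no, caaaaba/ccacccc meet in 0. 1b->1: ok.
All examples now run through 2 states with every (state, symbol) defined. Accept strings end in {1}, Reject strings end in {0}; accept={1}.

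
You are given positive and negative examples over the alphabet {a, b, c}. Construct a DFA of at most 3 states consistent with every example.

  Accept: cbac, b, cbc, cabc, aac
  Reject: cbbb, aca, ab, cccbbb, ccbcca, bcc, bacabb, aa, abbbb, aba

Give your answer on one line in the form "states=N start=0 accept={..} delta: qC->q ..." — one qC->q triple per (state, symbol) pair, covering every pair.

Fold the examples into a partial DFA from state 0: repeatedly fix the first undefined (state, symbol) met by the shortest-then-alphabetical prefix, trying targets in increasing order and rejecting any under which an Accept and a Reject string meet in one state with the same remainder; add a state when all current targets are rejected. Accepting states are where Accept strings end.
a: 0a undefined. 0a->0: no, b/ab meet in 0 with "b" left. Open state 1: 0a->1.
b: 0b undefined. 0b->0: ok.
c: 0c undefined. 0c->0: no, b/cbbb meet in 0. 0c->1: ok.
aa: 1a undefined. 1a->0: no, b/aa meet in 0. 1a->1: no, aac/bcc meet in 1 with "c" left. Open state 2: 1a->2.
ab: 1b undefined. 1b->0: no, cbac/bcc meet in 1 with "c" left. 1b->1: no, cbc/bcc meet in 1 with "c" left. 1b->2: ok.
ac: 1c undefined. 1c->0: no, b/bcc meet in 0. 1c->1: ok.
aac: 2c undefined. 2c->0: ok.
aba: 2a undefined. 2a->0: no, cbac/bcc meet in 1. 2a->1: no, cbac/bcc meet in 1. 2a->2: ok.
abb: 2b undefined. 2b->0: no, cbac/cbbb meet in 0. 2b->1: no, cabc/bcc meet in 1. 2b->2: ok.
All examples now run through 3 states with every (state, symbol) defined. Accept strings end in {0}, Reject strings end in {1,2}; accept={0}.

states=3 start=0 accept={0} delta: 0a->1 0b->0 0c->1 1a->2 1b->2 1c->1 2a->2 2b->2 2c->0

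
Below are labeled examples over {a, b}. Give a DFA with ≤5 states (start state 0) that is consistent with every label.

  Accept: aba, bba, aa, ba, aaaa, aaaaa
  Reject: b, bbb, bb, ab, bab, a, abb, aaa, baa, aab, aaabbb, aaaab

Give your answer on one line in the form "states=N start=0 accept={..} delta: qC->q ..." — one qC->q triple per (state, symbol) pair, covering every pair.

Fold the examples into a partial DFA from state 0: repeatedly fix the first undefined (state, symbol) met by the shortest-then-alphabetical prefix, trying targets in increasing order and rejecting any under which an Accept and a Reject string meet in one state with the same remainder; add a state when all current targets are rejected. Accepting states are where Accept strings end.
a: 0a undefined. 0a->0: no, aa/a meet in 0. Open state 1: 0a->1.
b: 0b undefined. 0b->0: no, bba/a meet in 1. 0b->1: ok.
aa: 1a undefined. 1a->0: no, aaaaa/b meet in 1. 1a->1: no, aa/b meet in 1. Open state 2: 1a->2.
ab: 1b undefined. 1b->0: no, aba/b meet in 1. 1b->1: ok.
aaa: 2a undefined. 2a->0: no, aaaa/b meet in 1. 2a->1: no, aaaaa/b meet in 1. 2a->2: no, aba/aaa meet in 2. Open state 3: 2a->3.
aab: 2b undefined. 2b->0: ok.
aaaa: 3a undefined. 3a->0: no, aaaa/bab meet in 0. 3a->1: no, aaaa/b meet in 1. 3a->2: no, aaaaa/aaa meet in 3. 3a->3: no, aaaa/aaa meet in 3. Open state 4: 3a->4.
aaab: 3b undefined. 3b->0: ok.
aaaaa: 4a undefined. 4a->0: no, aaaaa/bab meet in 0. 4a->1: no, aaaaa/b meet in 1. 4a->2: ok.
aaaab: 4b undefined. 4b->0: ok.
All examples now run through 5 states with every (state, symbol) defined. Accept strings end in {2,4}, Reject strings end in {0,1,3}; accept={2,4}.

states=5 start=0 accept={2,4} delta: 0a->1 0b->1 1a->2 1b->1 2a->3 2b->0 3a->4 3b->0 4a->2 4b->0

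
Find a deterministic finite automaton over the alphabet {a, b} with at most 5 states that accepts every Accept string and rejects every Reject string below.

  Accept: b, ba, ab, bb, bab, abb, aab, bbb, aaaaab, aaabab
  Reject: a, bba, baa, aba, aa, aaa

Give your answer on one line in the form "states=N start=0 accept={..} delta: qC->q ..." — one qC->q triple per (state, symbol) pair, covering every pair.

states=4 start=0 accept={2,3} delta: 0a->1 0b->2 1a->0 1b->3 2a->3 2b->3 3a->0 3b->2

Grow the machine one transition at a time. Run the examples from 0; the earliest place one falls off (shortest prefix, ties alphabetical) gets sent to the lowest-numbered state that keeps every Accept/Reject pair distinguishable — a pair clashes when both reach the same state with identical unread suffix — and to a fresh state only if none does.
a: 0a undefined. 0a->0: no, ba/aba meet in 0 with "ba" left. Open state 1: 0a->1.
b: 0b undefined. 0b->0: no, ba/a meet in 1. 0b->1: no, b/a meet in 1. Open state 2: 0b->2.
aa: 1a undefined. 1a->0: ok.
ab: 1b undefined. 1b->0: no, ab/aa meet in 0. 1b->1: no, ab/a meet in 1. 1b->2: no, ba/aba meet in 2 with "a" left. Open state 3: 1b->3.
ba: 2a undefined. 2a->0: no, ba/aa meet in 0. 2a->1: no, ba/a meet in 1. 2a->2: no, b/baa meet in 2. 2a->3: ok.
bb: 2b undefined. 2b->0: no, bb/aa meet in 0. 2b->1: no, bb/a meet in 1. 2b->2: no, ba/bba meet in 3. 2b->3: ok.
aba: 3a undefined. 3a->0: ok.
abb: 3b undefined. 3b->0: no, bab/bba meet in 0. 3b->1: no, bab/a meet in 1. 3b->2: ok.
All examples now run through 4 states with every (state, symbol) defined. Accept strings end in {2,3}, Reject strings end in {0,1}; accept={2,3}.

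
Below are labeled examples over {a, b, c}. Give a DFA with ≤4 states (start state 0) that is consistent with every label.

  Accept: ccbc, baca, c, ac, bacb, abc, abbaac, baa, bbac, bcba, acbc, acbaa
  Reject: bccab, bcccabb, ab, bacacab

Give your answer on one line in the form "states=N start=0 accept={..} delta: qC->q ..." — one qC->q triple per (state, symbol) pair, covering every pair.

State merging on the prefix tree: take the shortest (then alphabetical) example prefix whose next move is undefined and point that move at state 0, else 1, else 2, ...; a target is out if some Accept/Reject pair would then sit in one state with the same input left (inseparable). If every existing state is out, open a new one.
a: 0a undefined. 0a->0: ok.
b: 0b undefined. 0b->0: no, baa/ab meet in 0. Open state 1: 0b->1.
c: 0c undefined. 0c->0: ok.
ba: 1a undefined. 1a->0: no, bacb/ab meet in 1. 1a->1: no, baa/ab meet in 1. Open state 2: 1a->2.
bb: 1b undefined. 1b->0: ok.
bc: 1c undefined. 1c->0: no, ccbc/bcccabb meet in 0. 1c->1: no, ccbc/ab meet in 1. 1c->2: ok.
baa: 2a undefined. 2a->0: ok.
bac: 2c undefined. 2c->0: no, baca/bcccabb meet in 0. 2c->1: no, c/bcccabb meet in 0. 2c->2: no, baca/bcccabb meet in 0. Open state 3: 2c->3.
bcb: 2b undefined. 2b->0: ok.
baca: 3a undefined. 3a->0: ok.
bacb: 3b undefined. 3b->0: ok.
bccc: 3c undefined. 3c->0: no, baca/bcccabb meet in 0. 3c->1: ok.
All examples now run through 4 states with every (state, symbol) defined. Accept strings end in {0,2}, Reject strings end in {1}; accept={0,2}.

states=4 start=0 accept={0,2} delta: 0a->0 0b->1 0c->0 1a->2 1b->0 1c->2 2a->0 2b->0 2c->3 3a->0 3b->0 3c->1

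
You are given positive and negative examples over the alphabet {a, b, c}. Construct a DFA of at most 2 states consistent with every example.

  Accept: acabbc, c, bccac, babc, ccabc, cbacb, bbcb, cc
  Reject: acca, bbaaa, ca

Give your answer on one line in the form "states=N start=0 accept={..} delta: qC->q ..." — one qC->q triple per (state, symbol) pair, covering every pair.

states=2 start=0 accept={1} delta: 0a->0 0b->0 0c->1 1a->0 1b->1 1c->1

State merging on the prefix tree: take the shortest (then alphabetical) example prefix whose next move is undefined and point that move at state 0, else 1, else 2, ...; a target is out if some Accept/Reject pair would then sit in one state with the same input left (inseparable). If every existing state is out, open a new one.
a: 0a undefined. 0a->0: ok.
b: 0b undefined. 0b->0: ok.
c: 0c undefined. 0c->0: no, acabbc/acca meet in 0. Open state 1: 0c->1.
ca: 1a undefined. 1a->0: ok.
cb: 1b undefined. 1b->0: no, cbacb/bbaaa meet in 0. 1b->1: ok.
cc: 1c undefined. 1c->0: no, cc/acca meet in 0. 1c->1: ok.
All examples now run through 2 states with every (state, symbol) defined. Accept strings end in {1}, Reject strings end in {0}; accept={1}.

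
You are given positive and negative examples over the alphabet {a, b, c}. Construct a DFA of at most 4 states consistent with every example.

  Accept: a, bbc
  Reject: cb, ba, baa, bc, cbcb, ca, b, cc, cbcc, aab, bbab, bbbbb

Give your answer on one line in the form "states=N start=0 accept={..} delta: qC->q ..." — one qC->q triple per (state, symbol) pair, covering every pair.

Fold the examples into a partial DFA from state 0: repeatedly fix the first undefined (state, symbol) met by the shortest-then-alphabetical prefix, trying targets in increasing order and rejecting any under which an Accept and a Reject string meet in one state with the same remainder; add a state when all current targets are rejected. Accepting states are where Accept strings end.
a: 0a undefined. 0a->0: ok.
b: 0b undefined. 0b->0: no, a/ba meet in 0. Open state 1: 0b->1.
c: 0c undefined. 0c->0: no, a/ca meet in 0. 0c->1: ok.
ba: 1a undefined. 1a->0: no, a/ba meet in 0. 1a->1: ok.
bb: 1b undefined. 1b->0: no, a/cb meet in 0. 1b->1: no, bbc/bc meet in 1 with "c" left. Open state 2: 1b->2.
bc: 1c undefined. 1c->0: no, a/bc meet in 0. 1c->1: ok.
bba: 2a undefined. 2a->0: ok.
bbb: 2b undefined. 2b->0: ok.
bbc: 2c undefined. 2c->0: ok.
All examples now run through 3 states with every (state, symbol) defined. Accept strings end in {0}, Reject strings end in {1,2}; accept={0}.

states=3 start=0 accept={0} delta: 0a->0 0b->1 0c->1 1a->1 1b->2 1c->1 2a->0 2b->0 2c->0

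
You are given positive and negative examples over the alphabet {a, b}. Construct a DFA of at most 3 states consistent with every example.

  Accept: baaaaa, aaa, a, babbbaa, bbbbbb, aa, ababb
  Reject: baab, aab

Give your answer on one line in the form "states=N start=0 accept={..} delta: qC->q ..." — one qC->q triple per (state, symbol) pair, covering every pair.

states=2 start=0 accept={0} delta: 0a->0 0b->1 1a->0 1b->0

Grow the machine one transition at a time. Run the examples from 0; the earliest place one falls off (shortest prefix, ties alphabetical) gets sent to the lowest-numbered state that keeps every Accept/Reject pair distinguishable — a pair clashes when both reach the same state with identical unread suffix — and to a fresh state only if none does.
a: 0a undefined. 0a->0: ok.
b: 0b undefined. 0b->0: no, baaaaa/baab meet in 0. Open state 1: 0b->1.
ba: 1a undefined. 1a->0: ok.
bb: 1b undefined. 1b->0: ok.
All examples now run through 2 states with every (state, symbol) defined. Accept strings end in {0}, Reject strings end in {1}; accept={0}.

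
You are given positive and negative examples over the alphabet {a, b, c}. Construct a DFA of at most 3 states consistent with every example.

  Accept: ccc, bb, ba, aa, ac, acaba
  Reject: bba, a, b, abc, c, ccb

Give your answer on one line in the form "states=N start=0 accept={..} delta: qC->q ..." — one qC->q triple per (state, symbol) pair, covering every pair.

State merging on the prefix tree: take the shortest (then alphabetical) example prefix whose next move is undefined and point that move at state 0, else 1, else 2, ...; a target is out if some Accept/Reject pair would then sit in one state with the same input left (inseparable). If every existing state is out, open a new one.
a: 0a undefined. 0a->0: no, aa/a meet in 0. Open state 1: 0a->1.
b: 0b undefined. 0b->0: no, bb/b meet in 0. 0b->1: ok.
c: 0c undefined. 0c->0: no, ccc/c meet in 0. 0c->1: ok.
aa: 1a undefined. 1a->0: ok.
ab: 1b undefined. 1b->0: ok.
ac: 1c undefined. 1c->0: no, ccc/bba meet in 1. 1c->1: no, ccc/bba meet in 1. Open state 2: 1c->2.
aca: 2a undefined. 2a->0: ok.
ccb: 2b undefined. 2b->0: no, bb/ccb meet in 0. 2b->1: ok.
ccc: 2c undefined. 2c->0: ok.
All examples now run through 3 states with every (state, symbol) defined. Accept strings end in {0,2}, Reject strings end in {1}; accept={0,2}.

states=3 start=0 accept={0,2} delta: 0a->1 0b->1 0c->1 1a->0 1b->0 1c->2 2a->0 2b->1 2c->0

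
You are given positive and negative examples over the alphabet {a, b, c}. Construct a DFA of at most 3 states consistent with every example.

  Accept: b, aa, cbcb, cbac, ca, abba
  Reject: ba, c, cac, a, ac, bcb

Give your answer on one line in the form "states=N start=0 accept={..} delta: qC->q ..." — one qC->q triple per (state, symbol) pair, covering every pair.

Grow the machine one transition at a time. Run the examples from 0; the earliest place one falls off (shortest prefix, ties alphabetical) gets sent to the lowest-numbered state that keeps every Accept/Reject pair distinguishable — a pair clashes when both reach the same state with identical unread suffix — and to a fresh state only if none does.
a: 0a undefined. 0a->0: no, aa/a meet in 0. Open state 1: 0a->1.
b: 0b undefined. 0b->0: ok.
c: 0c undefined. 0c->0: no, b/c meet in 0. 0c->1: ok.
aa: 1a undefined. 1a->0: ok.
ab: 1b undefined. 1b->0: no, b/bcb meet in 0. 1b->1: no, cbac/ba meet in 1. Open state 2: 1b->2.
ac: 1c undefined. 1c->0: no, b/ac meet in 0. 1c->1: ok.
abb: 2b undefined. 2b->0: no, abba/ba meet in 1. 2b->1: ok.
cba: 2a undefined. 2a->0: no, cbac/ba meet in 1. 2a->1: no, cbac/ba meet in 1. 2a->2: ok.
cbc: 2c undefined. 2c->0: ok.
All examples now run through 3 states with every (state, symbol) defined. Accept strings end in {0}, Reject strings end in {1,2}; accept={0}.

states=3 start=0 accept={0} delta: 0a->1 0b->0 0c->1 1a->0 1b->2 1c->1 2a->2 2b->1 2c->0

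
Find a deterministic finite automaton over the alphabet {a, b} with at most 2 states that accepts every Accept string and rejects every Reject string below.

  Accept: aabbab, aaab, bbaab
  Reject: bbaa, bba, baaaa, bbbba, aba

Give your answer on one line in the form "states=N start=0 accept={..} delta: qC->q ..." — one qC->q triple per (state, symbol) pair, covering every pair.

states=2 start=0 accept={1} delta: 0a->0 0b->1 1a->0 1b->0

Grow the machine one transition at a time. Run the examples from 0; the earliest place one falls off (shortest prefix, ties alphabetical) gets sent to the lowest-numbered state that keeps every Accept/Reject pair distinguishable — a pair clashes when both reach the same state with identical unread suffix — and to a fresh state only if none does.
a: 0a undefined. 0a->0: ok.
b: 0b undefined. 0b->0: no, aabbab/bbaa meet in 0. Open state 1: 0b->1.
ba: 1a undefined. 1a->0: ok.
bb: 1b undefined. 1b->0: ok.
All examples now run through 2 states with every (state, symbol) defined. Accept strings end in {1}, Reject strings end in {0}; accept={1}.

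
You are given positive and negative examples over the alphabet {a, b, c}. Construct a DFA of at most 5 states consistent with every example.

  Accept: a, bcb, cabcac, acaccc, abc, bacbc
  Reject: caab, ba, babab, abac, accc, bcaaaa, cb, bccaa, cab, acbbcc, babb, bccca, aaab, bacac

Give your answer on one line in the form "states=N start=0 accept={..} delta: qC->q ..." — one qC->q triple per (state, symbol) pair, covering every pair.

states=5 start=0 accept={0,3} delta: 0a->0 0b->1 0c->1 1a->2 1b->1 1c->3 2a->1 2b->1 2c->4 3a->1 3b->0 3c->1 4a->0 4b->1 4c->1

State merging on the prefix tree: take the shortest (then alphabetical) example prefix whose next move is undefined and point that move at state 0, else 1, else 2, ...; a target is out if some Accept/Reject pair would then sit in one state with the same input left (inseparable). If every existing state is out, open a new one.
a: 0a undefined. 0a->0: ok.
b: 0b undefined. 0b->0: no, a/ba meet in 0. Open state 1: 0b->1.
c: 0c undefined. 0c->0: no, a/accc meet in 0. 0c->1: ok.
ba: 1a undefined. 1a->0: no, a/ba meet in 0. 1a->1: no, abc/abac meet in 1 with "c" left. Open state 2: 1a->2.
bc: 1c undefined. 1c->0: no, a/bcaaaa meet in 0. 1c->1: no, bcb/cb meet in 1 with "b" left. 1c->2: no, bcb/cab meet in 2 with "b" left. Open state 3: 1c->3.
cb: 1b undefined. 1b->0: no, a/cb meet in 0. 1b->1: ok.
bab: 2b undefined. 2b->0: no, a/cab meet in 0. 2b->1: ok.
bac: 2c undefined. 2c->0: no, a/abac meet in 0. 2c->1: no, acaccc/accc meet in 3 with "c" left. 2c->2: no, acaccc/ba meet in 2. 2c->3: no, cabcac/bacac meet in 3 with "ac" left. Open state 4: 2c->4.
bca: 3a undefined. 3a->0: no, a/bcaaaa meet in 0. 3a->1: ok.
bcb: 3b undefined. 3b->0: ok.
bcc: 3c undefined. 3c->0: no, a/accc meet in 0. 3c->1: ok.
caa: 2a undefined. 2a->0: no, a/bcaaaa meet in 0. 2a->1: ok.
baca: 4a undefined. 4a->0: ok.
bacb: 4b undefined. 4b->0: no, bacbc/caab meet in 1. 4b->1: ok.
acacc: 4c undefined. 4c->0: no, acaccc/caab meet in 1. 4c->1: ok.
All examples now run through 5 states with every (state, symbol) defined. Accept strings end in {0,3}, Reject strings end in {1,2,4}; accept={0,3}.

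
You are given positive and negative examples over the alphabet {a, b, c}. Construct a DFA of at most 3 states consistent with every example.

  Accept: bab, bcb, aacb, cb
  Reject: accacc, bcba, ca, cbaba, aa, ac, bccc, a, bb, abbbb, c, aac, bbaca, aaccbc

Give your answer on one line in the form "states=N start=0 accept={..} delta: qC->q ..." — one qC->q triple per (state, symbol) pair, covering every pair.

states=2 start=0 accept={1} delta: 0a->0 0b->1 0c->0 1a->0 1b->0 1c->0

Fold the examples into a partial DFA from state 0: repeatedly fix the first undefined (state, symbol) met by the shortest-then-alphabetical prefix, trying targets in increasing order and rejecting any under which an Accept and a Reject string meet in one state with the same remainder; add a state when all current targets are rejected. Accepting states are where Accept strings end.
a: 0a undefined. 0a->0: ok.
b: 0b undefined. 0b->0: no, bab/aa meet in 0. Open state 1: 0b->1.
c: 0c undefined. 0c->0: ok.
ba: 1a undefined. 1a->0: ok.
bb: 1b undefined. 1b->0: ok.
bc: 1c undefined. 1c->0: ok.
All examples now run through 2 states with every (state, symbol) defined. Accept strings end in {1}, Reject strings end in {0}; accept={1}.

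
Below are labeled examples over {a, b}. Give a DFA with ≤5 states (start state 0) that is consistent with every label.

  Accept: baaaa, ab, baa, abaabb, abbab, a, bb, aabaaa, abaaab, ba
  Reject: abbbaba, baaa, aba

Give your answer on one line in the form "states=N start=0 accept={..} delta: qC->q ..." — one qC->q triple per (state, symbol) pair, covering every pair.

State merging on the prefix tree: take the shortest (then alphabetical) example prefix whose next move is undefined and point that move at state 0, else 1, else 2, ...; a target is out if some Accept/Reject pair would then sit in one state with the same input left (inseparable). If every existing state is out, open a new one.
a: 0a undefined. 0a->0: no, aabaaa/baaa meet in 0 with "baaa" left. Open state 1: 0a->1.
b: 0b undefined. 0b->0: ok.
aa: 1a undefined. 1a->0: no, a/baaa meet in 1. 1a->1: no, baaaa/baaa meet in 1. Open state 2: 1a->2.
ab: 1b undefined. 1b->0: no, a/abbbaba meet in 1. 1b->1: no, baa/aba meet in 2. 1b->2: ok.
aab: 2b undefined. 2b->0: no, aabaaa/abbbaba meet in 2 with "a" left. 2b->1: ok.
aba: 2a undefined. 2a->0: no, baaaa/abbbaba meet in 1. 2a->1: no, abbab/abbbaba meet in 1. 2a->2: no, baaaa/abbbaba meet in 2. Open state 3: 2a->3.
abaa: 3a undefined. 3a->0: ok.
abbbab: 3b undefined. 3b->0: no, abbab/abbbaba meet in 1. 3b->1: no, ab/abbbaba meet in 2. 3b->2: ok.
All examples now run through 4 states with every (state, symbol) defined. Accept strings end in {0,1,2}, Reject strings end in {3}; accept={0,1,2}.

states=4 start=0 accept={0,1,2} delta: 0a->1 0b->0 1a->2 1b->2 2a->3 2b->1 3a->0 3b->2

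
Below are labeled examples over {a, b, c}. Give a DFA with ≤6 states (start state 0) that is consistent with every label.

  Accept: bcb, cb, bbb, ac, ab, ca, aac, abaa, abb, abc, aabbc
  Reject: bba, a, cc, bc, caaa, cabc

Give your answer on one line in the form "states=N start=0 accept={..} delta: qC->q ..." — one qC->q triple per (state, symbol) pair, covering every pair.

Fold the examples into a partial DFA from state 0: repeatedly fix the first undefined (state, symbol) met by the shortest-then-alphabetical prefix, trying targets in increasing order and rejecting any under which an Accept and a Reject string meet in one state with the same remainder; add a state when all current targets are rejected. Accepting states are where Accept strings end.
a: 0a undefined. 0a->0: no, abc/bc meet in 0 with "bc" left. Open state 1: 0a->1.
b: 0b undefined. 0b->0: ok.
c: 0c undefined. 0c->0: no, bcb/cc meet in 0. 0c->1: no, ac/cc meet in 1 with "c" left. Open state 2: 0c->2.
aa: 1a undefined. 1a->0: no, aac/bc meet in 2. 1a->1: ok.
ab: 1b undefined. 1b->0: no, abaa/bba meet in 1. 1b->1: no, ab/bba meet in 1. 1b->2: no, ab/bc meet in 2. Open state 3: 1b->3.
ac: 1c undefined. 1c->0: ok.
ca: 2a undefined. 2a->0: ok.
cb: 2b undefined. 2b->0: ok.
cc: 2c undefined. 2c->0: no, bcb/cc meet in 0. 2c->1: ok.
aba: 3a undefined. 3a->0: no, abaa/bba meet in 1. 3a->1: no, abaa/bba meet in 1. 3a->2: ok.
abb: 3b undefined. 3b->0: no, aabbc/bc meet in 2. 3b->1: no, abb/bba meet in 1. 3b->2: no, abb/bc meet in 2. 3b->3: ok.
abc: 3c undefined. 3c->0: ok.
All examples now run through 4 states with every (state, symbol) defined. Accept strings end in {0,3}, Reject strings end in {1,2}; accept={0,3}.

states=4 start=0 accept={0,3} delta: 0a->1 0b->0 0c->2 1a->1 1b->3 1c->0 2a->0 2b->0 2c->1 3a->2 3b->3 3c->0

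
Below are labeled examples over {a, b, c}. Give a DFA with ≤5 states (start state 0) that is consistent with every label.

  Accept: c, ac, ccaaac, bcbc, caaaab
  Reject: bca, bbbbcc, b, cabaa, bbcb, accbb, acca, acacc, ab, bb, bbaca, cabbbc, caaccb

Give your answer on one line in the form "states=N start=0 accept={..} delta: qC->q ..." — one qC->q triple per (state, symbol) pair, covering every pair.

State merging on the prefix tree: take the shortest (then alphabetical) example prefix whose next move is undefined and point that move at state 0, else 1, else 2, ...; a target is out if some Accept/Reject pair would then sit in one state with the same input left (inseparable). If every existing state is out, open a new one.
a: 0a undefined. 0a->0: ok.
b: 0b undefined. 0b->0: ok.
c: 0c undefined. 0c->0: no, c/bca meet in 0. Open state 1: 0c->1.
ca: 1a undefined. 1a->0: no, c/cabbbc meet in 1. 1a->1: no, c/bca meet in 1. Open state 2: 1a->2.
cc: 1c undefined. 1c->0: ok.
bcb: 1b undefined. 1b->0: ok.
caa: 2a undefined. 2a->0: no, caaaab/bbbbcc meet in 0. 2a->1: no, caaaab/bbbbcc meet in 0. 2a->2: ok.
cab: 2b undefined. 2b->0: no, c/cabbbc meet in 1. 2b->1: no, c/cabbbc meet in 1. 2b->2: no, caaaab/bca meet in 2. Open state 3: 2b->3.
acac: 2c undefined. 2c->0: no, c/acacc meet in 1. 2c->1: ok.
caba: 3a undefined. 3a->0: ok.
cabb: 3b undefined. 3b->0: no, c/cabbbc meet in 1. 3b->1: no, c/cabbbc meet in 1. 3b->2: ok.
cabbbc: 3c undefined. 3c->0: ok.
All examples now run through 4 states with every (state, symbol) defined. Accept strings end in {1,3}, Reject strings end in {0,2}; accept={1,3}.

states=4 start=0 accept={1,3} delta: 0a->0 0b->0 0c->1 1a->2 1b->0 1c->0 2a->2 2b->3 2c->1 3a->0 3b->2 3c->0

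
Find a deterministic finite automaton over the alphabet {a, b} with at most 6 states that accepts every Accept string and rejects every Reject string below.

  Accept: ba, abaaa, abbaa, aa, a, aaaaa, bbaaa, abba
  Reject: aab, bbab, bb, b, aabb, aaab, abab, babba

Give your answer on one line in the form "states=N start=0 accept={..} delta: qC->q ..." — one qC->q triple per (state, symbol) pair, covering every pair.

states=4 start=0 accept={0,2} delta: 0a->0 0b->1 1a->2 1b->1 2a->0 2b->3 3a->1 3b->3

State merging on the prefix tree: take the shortest (then alphabetical) example prefix whose next move is undefined and point that move at state 0, else 1, else 2, ...; a target is out if some Accept/Reject pair would then sit in one state with the same input left (inseparable). If every existing state is out, open a new one.
a: 0a undefined. 0a->0: ok.
b: 0b undefined. 0b->0: no, ba/aab meet in 0. Open state 1: 0b->1.
ba: 1a undefined. 1a->0: no, abba/babba meet in 1 with "ba" left. 1a->1: no, ba/aab meet in 1. Open state 2: 1a->2.
bb: 1b undefined. 1b->0: no, abbaa/bb meet in 0. 1b->1: ok.
bab: 2b undefined. 2b->0: no, ba/babba meet in 2. 2b->1: no, ba/babba meet in 2. 2b->2: no, ba/bbab meet in 2. Open state 3: 2b->3.
abaa: 2a undefined. 2a->0: ok.
babb: 3b undefined. 3b->0: no, abaaa/babba meet in 0. 3b->1: no, ba/babba meet in 2. 3b->2: no, abaaa/babba meet in 0. 3b->3: ok.
babba: 3a undefined. 3a->0: no, abaaa/babba meet in 0. 3a->1: ok.
All examples now run through 4 states with every (state, symbol) defined. Accept strings end in {0,2}, Reject strings end in {1,3}; accept={0,2}.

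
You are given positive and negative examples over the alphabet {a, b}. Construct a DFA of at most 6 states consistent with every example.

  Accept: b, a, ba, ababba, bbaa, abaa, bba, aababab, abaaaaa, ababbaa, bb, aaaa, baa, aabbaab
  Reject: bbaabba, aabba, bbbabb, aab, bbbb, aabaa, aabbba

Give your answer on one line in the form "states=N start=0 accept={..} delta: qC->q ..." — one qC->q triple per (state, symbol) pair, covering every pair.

states=6 start=0 accept={0,1,2} delta: 0a->1 0b->1 1a->2 1b->2 2a->0 2b->3 3a->3 3b->4 4a->5 4b->3 5a->0 5b->0

State merging on the prefix tree: take the shortest (then alphabetical) example prefix whose next move is undefined and point that move at state 0, else 1, else 2, ...; a target is out if some Accept/Reject pair would then sit in one state with the same input left (inseparable). If every existing state is out, open a new one.
a: 0a undefined. 0a->0: no, b/aab meet in 0 with "b" left. Open state 1: 0a->1.
b: 0b undefined. 0b->0: no, b/bbbb meet in 0. 0b->1: ok.
aa: 1a undefined. 1a->0: no, b/aab meet in 1. 1a->1: no, bbaa/aabaa meet in 1 with "baa" left. Open state 2: 1a->2.
ab: 1b undefined. 1b->0: no, bb/bbbb meet in 0. 1b->1: no, b/bbbb meet in 1. 1b->2: ok.
aaa: 2a undefined. 2a->0: ok.
aab: 2b undefined. 2b->0: no, b/bbaabba meet in 1. 2b->1: no, b/aab meet in 1. 2b->2: no, b/aabaa meet in 1. Open state 3: 2b->3.
aaba: 3a undefined. 3a->0: no, b/aabaa meet in 1. 3a->1: no, b/bbaabba meet in 1. 3a->2: no, ba/bbaabba meet in 2. 3a->3: ok.
aabb: 3b undefined. 3b->0: no, b/aabba meet in 1. 3b->1: no, b/bbbb meet in 1. 3b->2: no, ba/bbbb meet in 2. 3b->3: no, aababab/bbaabba meet in 3. Open state 4: 3b->4.
aabba: 4a undefined. 4a->0: no, ababba/aabba meet in 0. 4a->1: no, b/aabba meet in 1. 4a->2: no, ba/aabba meet in 2. 4a->3: no, aababab/bbbb meet in 4. 4a->4: no, aababab/bbbabb meet in 4 with "b" left. Open state 5: 4a->5.
aabbb: 4b undefined. 4b->0: no, b/aabbba meet in 1. 4b->1: no, b/bbbabb meet in 1. 4b->2: no, ba/bbbabb meet in 2. 4b->3: ok.
aabbaa: 5a undefined. 5a->0: ok.
aababab: 5b undefined. 5b->0: ok.
All examples now run through 6 states with every (state, symbol) defined. Accept strings end in {0,1,2}, Reject strings end in {3,4,5}; accept={0,1,2}.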